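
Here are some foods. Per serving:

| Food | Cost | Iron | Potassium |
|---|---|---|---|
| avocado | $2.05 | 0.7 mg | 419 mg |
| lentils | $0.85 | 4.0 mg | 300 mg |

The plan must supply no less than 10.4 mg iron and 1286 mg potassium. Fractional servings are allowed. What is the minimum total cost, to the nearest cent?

$3.64

avocado only: max(10.4/0.7, 1286/419) = 14.86 servings → $30.46.
lentils only: max(10.4/4.0, 1286/300) = 4.287 servings → $3.64.
avocado + lentils with both tight: 1.381 servings and 2.358 servings → $4.83.
The minimum over all feasible corners is $3.64.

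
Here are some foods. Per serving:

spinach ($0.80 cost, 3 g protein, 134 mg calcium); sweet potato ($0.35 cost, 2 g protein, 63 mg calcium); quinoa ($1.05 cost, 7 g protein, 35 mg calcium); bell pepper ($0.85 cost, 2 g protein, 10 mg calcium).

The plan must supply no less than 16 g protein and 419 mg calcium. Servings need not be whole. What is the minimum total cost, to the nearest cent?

Check every corner: each single food scaled to meet both minima, and each pair solved so both constraints bind.
spinach only: max(16/3, 419/134) = 5.333 servings → $4.27.
sweet potato only: max(16/2, 419/63) = 8 servings → $2.80.
quinoa only: max(16/7, 419/35) = 11.97 servings → $12.57.
bell pepper only: max(16/2, 419/10) = 41.9 servings → $35.62.
spinach + sweet potato with both targets exact would need a negative amount; discard.
spinach + quinoa with both tight: 2.849 servings and 1.065 servings → $3.40.
spinach + bell pepper with both tight: 2.849 servings and 3.727 servings → $5.45.
sweet potato + quinoa with both tight: 6.396 servings and 0.4582 servings → $2.72.
sweet potato + bell pepper with both tight: 6.396 servings and 1.604 servings → $3.60.
quinoa + bell pepper (both tight): parallel constraints — no distinct corner.
Cheapest feasible corner: $2.72.

$2.72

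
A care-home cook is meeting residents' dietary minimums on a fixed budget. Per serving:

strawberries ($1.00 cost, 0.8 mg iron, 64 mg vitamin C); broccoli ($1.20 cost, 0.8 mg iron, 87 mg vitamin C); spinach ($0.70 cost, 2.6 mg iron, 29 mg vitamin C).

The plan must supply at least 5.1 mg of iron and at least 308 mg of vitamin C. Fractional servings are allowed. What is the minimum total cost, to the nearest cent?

$4.54

A basic optimal solution has at most two foods positive. Try each food alone and each pair with both targets met exactly.
strawberries only: max(5.1/0.8, 308/64) = 6.375 servings → $6.38.
broccoli only: max(5.1/0.8, 308/87) = 6.375 servings → $7.65.
spinach only: max(5.1/2.6, 308/29) = 10.62 servings → $7.43.
strawberries + broccoli: the both-tight solution has a negative serving — not a feasible corner.
strawberries + spinach with both tight: 4.559 servings and 0.5587 servings → $4.95.
broccoli + spinach with both tight: 3.216 servings and 0.9719 servings → $4.54.
The minimum over all feasible corners is $4.54.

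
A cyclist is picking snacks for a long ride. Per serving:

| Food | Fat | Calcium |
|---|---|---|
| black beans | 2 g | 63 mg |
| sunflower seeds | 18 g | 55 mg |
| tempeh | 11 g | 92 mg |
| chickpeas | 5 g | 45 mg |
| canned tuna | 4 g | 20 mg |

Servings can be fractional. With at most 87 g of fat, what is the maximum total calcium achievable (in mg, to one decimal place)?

Calcium per g fat: black beans 31.5, chickpeas 9, tempeh 8.364, canned tuna 5, sunflower seeds 3.056.
With no serving limits, spend the whole fat allowance on black beans: 87 g / 2 g × 63 mg = 2740.5 mg.

2740.5 mg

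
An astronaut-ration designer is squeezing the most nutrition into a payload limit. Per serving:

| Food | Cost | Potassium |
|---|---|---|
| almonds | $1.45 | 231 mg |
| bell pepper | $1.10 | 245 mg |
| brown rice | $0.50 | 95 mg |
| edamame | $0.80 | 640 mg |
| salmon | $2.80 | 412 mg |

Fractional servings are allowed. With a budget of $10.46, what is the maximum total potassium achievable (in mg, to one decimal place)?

Potassium per dollar: edamame 800, bell pepper 222.7, brown rice 190, almonds 159.3, salmon 147.1.
With no serving limits, spend the whole cost allowance on edamame: $10.46 / $0.80 × 640 mg = 8368.0 mg.

8368.0 mg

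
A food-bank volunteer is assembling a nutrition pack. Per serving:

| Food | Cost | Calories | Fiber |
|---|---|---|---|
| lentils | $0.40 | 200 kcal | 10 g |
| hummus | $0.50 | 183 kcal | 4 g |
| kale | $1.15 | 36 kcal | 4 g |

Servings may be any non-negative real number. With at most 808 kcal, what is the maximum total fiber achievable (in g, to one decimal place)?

89.8 g

Fiber per kcal: kale 0.1111, lentils 0.05, hummus 0.02186.
With no serving limits, spend the whole calories allowance on kale: 808 kcal / 36 kcal × 4 g = 89.8 g.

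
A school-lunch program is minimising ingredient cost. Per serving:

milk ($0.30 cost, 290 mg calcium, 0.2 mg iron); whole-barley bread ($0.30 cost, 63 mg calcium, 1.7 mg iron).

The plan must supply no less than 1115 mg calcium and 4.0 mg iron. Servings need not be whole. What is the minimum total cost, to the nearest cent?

Minimising a linear cost over {calcium ≥ 1115, iron ≥ 4.0, servings ≥ 0} — the optimum is at a vertex, using one or two foods.
milk only: max(1115/290, 4.0/0.2) = 20 servings → $6.00.
whole-barley bread only: max(1115/63, 4.0/1.7) = 17.7 servings → $5.31.
milk + whole-barley bread with both tight: 3.421 servings and 1.95 servings → $1.61.
So the least-cost plan costs $1.61.

$1.61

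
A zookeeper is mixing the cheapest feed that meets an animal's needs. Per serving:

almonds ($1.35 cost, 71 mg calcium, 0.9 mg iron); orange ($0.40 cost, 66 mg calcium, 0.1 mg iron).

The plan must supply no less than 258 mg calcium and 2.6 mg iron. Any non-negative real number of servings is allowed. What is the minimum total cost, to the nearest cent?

$4.13

An LP optimum is at a vertex; with two nutrient constraints at most two foods are used. Check each candidate.
almonds only: max(258/71, 2.6/0.9) = 3.634 servings → $4.91.
orange only: max(258/66, 2.6/0.1) = 26 servings → $10.40.
almonds + orange with both tight: 2.788 servings and 0.9101 servings → $4.13.
The minimum over all feasible corners is $4.13.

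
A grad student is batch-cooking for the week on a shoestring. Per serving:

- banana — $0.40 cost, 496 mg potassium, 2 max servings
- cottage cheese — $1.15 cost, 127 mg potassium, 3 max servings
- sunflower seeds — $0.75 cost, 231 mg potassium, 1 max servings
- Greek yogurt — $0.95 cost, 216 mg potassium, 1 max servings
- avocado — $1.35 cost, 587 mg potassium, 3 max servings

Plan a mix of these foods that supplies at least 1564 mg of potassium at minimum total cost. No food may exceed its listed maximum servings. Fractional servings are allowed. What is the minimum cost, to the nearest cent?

Cost per mg of potassium: banana $0.0008, avocado $0.0023, sunflower seeds $0.0032, Greek yogurt $0.0044, cottage cheese $0.0091.
Take 2 servings of banana: +992.0 mg potassium for $0.80 (total $0.80, still need 572.0 mg).
Take 0.9744 servings of avocado: +572.0 mg potassium for $1.32 (total $2.12, still need 0.0 mg).
Greedy by cheapest-per-mg is optimal for a single linear constraint, so the minimum cost is $2.12.

$2.12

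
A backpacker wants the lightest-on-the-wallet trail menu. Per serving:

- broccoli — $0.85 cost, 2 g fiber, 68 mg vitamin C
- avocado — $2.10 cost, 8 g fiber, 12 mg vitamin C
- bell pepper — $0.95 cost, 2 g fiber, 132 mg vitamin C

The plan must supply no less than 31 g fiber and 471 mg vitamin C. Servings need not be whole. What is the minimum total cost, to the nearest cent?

The cheapest plan sits at a corner of the feasible region — with two constraints it uses at most two foods.
broccoli only: max(31/2, 471/68) = 15.5 servings → $13.18.
avocado only: max(31/8, 471/12) = 39.25 servings → $82.42.
bell pepper only: max(31/2, 471/132) = 15.5 servings → $14.72.
broccoli + avocado with both tight: 6.531 servings and 2.242 servings → $10.26.
broccoli + bell pepper with both targets exact would need a negative amount; discard.
avocado + bell pepper with both tight: 3.052 servings and 3.291 servings → $9.54.
The minimum over all feasible corners is $9.54.

$9.54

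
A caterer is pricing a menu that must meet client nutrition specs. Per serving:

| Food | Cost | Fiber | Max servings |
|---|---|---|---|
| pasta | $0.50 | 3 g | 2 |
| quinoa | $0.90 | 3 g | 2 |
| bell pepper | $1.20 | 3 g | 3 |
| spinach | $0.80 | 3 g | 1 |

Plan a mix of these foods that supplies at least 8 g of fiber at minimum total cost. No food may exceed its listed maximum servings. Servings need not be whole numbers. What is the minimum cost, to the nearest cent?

$1.53

Cost per g of fiber: pasta $0.1667, spinach $0.2667, quinoa $0.3000, bell pepper $0.4000.
Take 2 servings of pasta: +6.0 g fiber for $1.00 (total $1.00, still need 2.0 g).
Take 0.6667 servings of spinach: +2.0 g fiber for $0.53 (total $1.53, still need 0.0 g).
Greedy by cheapest-per-g is optimal for a single linear constraint, so the minimum cost is $1.53.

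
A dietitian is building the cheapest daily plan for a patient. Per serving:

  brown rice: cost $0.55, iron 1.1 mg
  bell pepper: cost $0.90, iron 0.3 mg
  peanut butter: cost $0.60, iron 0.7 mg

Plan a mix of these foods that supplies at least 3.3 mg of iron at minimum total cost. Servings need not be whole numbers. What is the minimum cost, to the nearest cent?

Cost per mg of iron: brown rice $0.5000, peanut butter $0.8571, bell pepper $3.0000.
With no serving limits, use only brown rice: 3.3 mg / 1.1 mg = 3 servings × $0.55 = $1.65.

$1.65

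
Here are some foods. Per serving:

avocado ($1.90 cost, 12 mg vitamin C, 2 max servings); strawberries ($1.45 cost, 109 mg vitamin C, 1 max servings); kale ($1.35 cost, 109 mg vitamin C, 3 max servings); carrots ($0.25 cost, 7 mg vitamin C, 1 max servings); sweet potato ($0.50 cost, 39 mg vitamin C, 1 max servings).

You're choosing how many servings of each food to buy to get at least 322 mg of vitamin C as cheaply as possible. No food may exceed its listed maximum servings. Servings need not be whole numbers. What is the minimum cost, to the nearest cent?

$3.99

Cost per mg of vitamin C: kale $0.0124, sweet potato $0.0128, strawberries $0.0133, carrots $0.0357, avocado $0.1583.
Take 2.954 servings of kale: +322.0 mg vitamin C for $3.99 (total $3.99, still need 0.0 mg).
Filling from the cheapest source first is optimal under one linear minimum: $3.99.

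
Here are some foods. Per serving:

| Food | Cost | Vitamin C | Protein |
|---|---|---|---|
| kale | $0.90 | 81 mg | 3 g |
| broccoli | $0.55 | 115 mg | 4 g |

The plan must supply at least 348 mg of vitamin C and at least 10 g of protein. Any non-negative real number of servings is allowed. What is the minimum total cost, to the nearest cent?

Check every corner: each single food scaled to meet both minima, and each pair solved so both constraints bind.
kale only: max(348/81, 10/3) = 4.296 servings → $3.87.
broccoli only: max(348/115, 10/4) = 3.026 servings → $1.66.
kale + broccoli: intersection lies outside the first quadrant.
So the least-cost plan costs $1.66.

$1.66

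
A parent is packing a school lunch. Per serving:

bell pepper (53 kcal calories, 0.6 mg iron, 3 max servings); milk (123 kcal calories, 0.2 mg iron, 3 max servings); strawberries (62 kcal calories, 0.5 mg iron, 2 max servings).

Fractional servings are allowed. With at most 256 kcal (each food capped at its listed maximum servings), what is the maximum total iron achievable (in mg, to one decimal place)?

Iron per kcal: bell pepper 0.01132, strawberries 0.008065, milk 0.001626.
Take 3 servings of bell pepper: uses 159 kcal, +1.8 mg iron (running total 1.8 mg).
Take 1.565 servings of strawberries: uses 97 kcal, +0.8 mg iron (running total 2.6 mg).
Greedy by best ratio exhausts the calories allowance optimally: 2.6 mg.

2.6 mg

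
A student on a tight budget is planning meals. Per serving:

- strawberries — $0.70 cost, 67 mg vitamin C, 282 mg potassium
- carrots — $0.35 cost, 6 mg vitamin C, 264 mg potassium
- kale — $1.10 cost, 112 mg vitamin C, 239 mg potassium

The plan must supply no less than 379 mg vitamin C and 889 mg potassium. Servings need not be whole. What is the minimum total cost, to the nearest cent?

Minimising a linear cost over {vitamin C ≥ 379, potassium ≥ 889, servings ≥ 0} — the optimum is at a vertex, using one or two foods.
strawberries only: max(379/67, 889/282) = 5.657 servings → $3.96.
carrots only: max(379/6, 889/264) = 63.17 servings → $22.11.
kale only: max(379/112, 889/239) = 3.72 servings → $4.09.
strawberries + carrots with both targets exact would need a negative amount; discard.
strawberries + kale with both tight: 0.5772 servings and 3.039 servings → $3.75.
carrots + kale with both tight: 0.3194 servings and 3.367 servings → $3.82.
Cheapest feasible corner: $3.75.

$3.75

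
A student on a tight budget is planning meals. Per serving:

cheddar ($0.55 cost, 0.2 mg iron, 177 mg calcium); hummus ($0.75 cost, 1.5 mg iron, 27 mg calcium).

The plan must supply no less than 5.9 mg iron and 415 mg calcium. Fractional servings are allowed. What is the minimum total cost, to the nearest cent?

$3.75

This is a tiny linear program; its minimum lies at a vertex of the feasible set. List the vertices and price them.
cheddar only: max(5.9/0.2, 415/177) = 29.5 servings → $16.23.
hummus only: max(5.9/1.5, 415/27) = 15.37 servings → $11.53.
cheddar + hummus with both tight: 1.781 servings and 3.696 servings → $3.75.
Cheapest feasible corner: $3.75.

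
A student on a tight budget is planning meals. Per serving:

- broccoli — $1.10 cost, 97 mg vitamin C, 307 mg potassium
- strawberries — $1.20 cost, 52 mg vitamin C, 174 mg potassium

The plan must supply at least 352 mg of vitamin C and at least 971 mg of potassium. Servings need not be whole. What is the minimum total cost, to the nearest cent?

$3.99

broccoli only: max(352/97, 971/307) = 3.629 servings → $3.99.
strawberries only: max(352/52, 971/174) = 6.769 servings → $8.12.
broccoli + strawberries: intersection lies outside the first quadrant.
So the least-cost plan costs $3.99.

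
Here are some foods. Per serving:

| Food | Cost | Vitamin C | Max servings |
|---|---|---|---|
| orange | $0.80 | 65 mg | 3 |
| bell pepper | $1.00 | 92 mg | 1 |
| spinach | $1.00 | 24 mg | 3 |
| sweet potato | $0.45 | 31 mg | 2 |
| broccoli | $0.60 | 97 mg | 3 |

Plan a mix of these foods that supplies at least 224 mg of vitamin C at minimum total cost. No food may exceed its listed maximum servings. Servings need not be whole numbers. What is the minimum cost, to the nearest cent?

$1.39

Cost per mg of vitamin C: broccoli $0.0062, bell pepper $0.0109, orange $0.0123, sweet potato $0.0145, spinach $0.0417.
Take 2.309 servings of broccoli: +224.0 mg vitamin C for $1.39 (total $1.39, still need 0.0 mg).
Greedy by cheapest-per-mg is optimal for a single linear constraint, so the minimum cost is $1.39.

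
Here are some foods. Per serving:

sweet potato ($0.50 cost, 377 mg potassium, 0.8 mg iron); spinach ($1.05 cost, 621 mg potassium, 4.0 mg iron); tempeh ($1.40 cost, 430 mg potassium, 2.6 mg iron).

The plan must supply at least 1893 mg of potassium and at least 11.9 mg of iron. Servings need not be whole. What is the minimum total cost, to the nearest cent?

$3.18

Check every corner: each single food scaled to meet both minima, and each pair solved so both constraints bind.
sweet potato only: max(1893/377, 11.9/0.8) = 14.88 servings → $7.44.
spinach only: max(1893/621, 11.9/4.0) = 3.048 servings → $3.20.
tempeh only: max(1893/430, 11.9/2.6) = 4.577 servings → $6.41.
sweet potato + spinach with both tight: 0.1801 servings and 2.939 servings → $3.18.
sweet potato + tempeh: intersection lies outside the first quadrant.
spinach + tempeh with both tight: 1.852 servings and 1.728 servings → $4.36.
Cheapest feasible corner: $3.18.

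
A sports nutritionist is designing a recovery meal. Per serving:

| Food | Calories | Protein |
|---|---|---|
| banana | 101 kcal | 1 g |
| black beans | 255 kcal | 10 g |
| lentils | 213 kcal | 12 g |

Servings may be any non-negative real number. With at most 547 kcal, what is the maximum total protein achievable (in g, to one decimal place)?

30.8 g

Protein per kcal: lentils 0.05634, black beans 0.03922, banana 0.009901.
With no serving limits, spend the whole calories allowance on lentils: 547 kcal / 213 kcal × 12 g = 30.8 g.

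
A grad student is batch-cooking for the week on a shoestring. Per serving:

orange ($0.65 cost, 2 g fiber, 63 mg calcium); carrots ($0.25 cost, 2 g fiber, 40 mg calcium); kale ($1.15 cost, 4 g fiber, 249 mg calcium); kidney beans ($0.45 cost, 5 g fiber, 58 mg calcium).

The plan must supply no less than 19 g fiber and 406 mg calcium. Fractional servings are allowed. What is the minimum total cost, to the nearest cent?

$2.43

An LP optimum is at a vertex; with two nutrient constraints at most two foods are used. Check each candidate.
orange only: max(19/2, 406/63) = 9.5 servings → $6.17.
carrots only: max(19/2, 406/40) = 10.15 servings → $2.54.
kale only: max(19/4, 406/249) = 4.75 servings → $5.46.
kidney beans only: max(19/5, 406/58) = 7 servings → $3.15.
orange + carrots with both tight: 1.13 servings and 8.37 servings → $2.83.
orange + kale: intersection lies outside the first quadrant.
orange + kidney beans with both tight: 4.663 servings and 1.935 servings → $3.90.
carrots + kale with both tight: 9.192 servings and 0.1538 servings → $2.48.
carrots + kidney beans: the both-tight solution has a negative serving — not a feasible corner.
kale + kidney beans with both tight: 0.9161 servings and 3.067 servings → $2.43.
So the least-cost plan costs $2.43.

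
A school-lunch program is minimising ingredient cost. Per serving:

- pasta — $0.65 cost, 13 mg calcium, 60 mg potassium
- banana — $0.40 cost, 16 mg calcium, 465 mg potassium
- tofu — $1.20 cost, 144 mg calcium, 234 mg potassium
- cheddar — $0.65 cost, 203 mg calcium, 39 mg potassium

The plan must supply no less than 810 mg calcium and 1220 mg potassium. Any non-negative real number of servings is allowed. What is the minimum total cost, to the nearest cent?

$3.40

With two linear requirements the optimum uses one or two foods; enumerate the corners.
pasta only: max(810/13, 1220/60) = 62.31 servings → $40.50.
banana only: max(810/16, 1220/465) = 50.62 servings → $20.25.
tofu only: max(810/144, 1220/234) = 5.625 servings → $6.75.
cheddar only: max(810/203, 1220/39) = 31.28 servings → $20.33.
pasta + banana with both targets exact would need a negative amount; discard.
pasta + tofu with both targets exact would need a negative amount; discard.
pasta + cheddar with both tight: 18.51 servings and 2.805 servings → $13.85.
banana + tofu: intersection lies outside the first quadrant.
banana + cheddar with both tight: 2.304 servings and 3.809 servings → $3.40.
tofu + cheddar with both tight: 5.159 servings and 0.3309 servings → $6.41.
Cheapest feasible corner: $3.40.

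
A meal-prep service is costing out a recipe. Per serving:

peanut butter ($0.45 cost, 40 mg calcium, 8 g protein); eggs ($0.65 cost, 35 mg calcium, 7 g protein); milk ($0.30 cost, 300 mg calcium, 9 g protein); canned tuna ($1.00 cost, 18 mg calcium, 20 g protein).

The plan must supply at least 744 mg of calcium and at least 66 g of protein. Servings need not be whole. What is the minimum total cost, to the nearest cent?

$2.20

peanut butter only: max(744/40, 66/8) = 18.6 servings → $8.37.
eggs only: max(744/35, 66/7) = 21.26 servings → $13.82.
milk only: max(744/300, 66/9) = 7.333 servings → $2.20.
canned tuna only: max(744/18, 66/20) = 41.33 servings → $41.33.
peanut butter + eggs (both tight): parallel constraints — no distinct corner.
peanut butter + milk with both tight: 6.424 servings and 1.624 servings → $3.38.
peanut butter + canned tuna with both targets exact would need a negative amount; discard.
eggs + milk with both tight: 7.341 servings and 1.624 servings → $5.26.
eggs + canned tuna: the both-tight solution has a negative serving — not a feasible corner.
milk + canned tuna with both tight: 2.345 servings and 2.245 servings → $2.95.
The minimum over all feasible corners is $2.20.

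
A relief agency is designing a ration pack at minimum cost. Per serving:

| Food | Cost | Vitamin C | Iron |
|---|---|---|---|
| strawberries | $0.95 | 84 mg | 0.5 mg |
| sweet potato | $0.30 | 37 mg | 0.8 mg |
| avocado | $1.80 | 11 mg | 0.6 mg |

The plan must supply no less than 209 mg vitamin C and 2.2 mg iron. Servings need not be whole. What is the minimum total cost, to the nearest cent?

strawberries only: max(209/84, 2.2/0.5) = 4.4 servings → $4.18.
sweet potato only: max(209/37, 2.2/0.8) = 5.649 servings → $1.69.
avocado only: max(209/11, 2.2/0.6) = 19 servings → $34.20.
strawberries + sweet potato with both tight: 1.762 servings and 1.649 servings → $2.17.
strawberries + avocado with both tight: 2.254 servings and 1.788 servings → $5.36.
sweet potato + avocado: intersection lies outside the first quadrant.
The minimum over all feasible corners is $1.69.

$1.69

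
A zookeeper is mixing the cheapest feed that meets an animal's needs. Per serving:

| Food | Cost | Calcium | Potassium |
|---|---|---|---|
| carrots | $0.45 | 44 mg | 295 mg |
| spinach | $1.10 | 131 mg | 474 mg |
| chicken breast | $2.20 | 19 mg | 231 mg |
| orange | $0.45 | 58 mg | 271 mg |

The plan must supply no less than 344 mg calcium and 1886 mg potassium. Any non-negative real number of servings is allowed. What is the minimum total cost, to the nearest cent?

Check every corner: each single food scaled to meet both minima, and each pair solved so both constraints bind.
carrots only: max(344/44, 1886/295) = 7.818 servings → $3.52.
spinach only: max(344/131, 1886/474) = 3.979 servings → $4.38.
chicken breast only: max(344/19, 1886/231) = 18.11 servings → $39.83.
orange only: max(344/58, 1886/271) = 6.959 servings → $3.13.
carrots + spinach with both tight: 4.723 servings and 1.04 servings → $3.27.
carrots + chicken breast: intersection lies outside the first quadrant.
carrots + orange with both tight: 3.117 servings and 3.567 servings → $3.01.
spinach + chicken breast with both tight: 2.053 servings and 3.952 servings → $10.95.
spinach + orange: intersection lies outside the first quadrant.
chicken breast + orange with both tight: 1.96 servings and 5.289 servings → $6.69.
So the least-cost plan costs $3.01.

$3.01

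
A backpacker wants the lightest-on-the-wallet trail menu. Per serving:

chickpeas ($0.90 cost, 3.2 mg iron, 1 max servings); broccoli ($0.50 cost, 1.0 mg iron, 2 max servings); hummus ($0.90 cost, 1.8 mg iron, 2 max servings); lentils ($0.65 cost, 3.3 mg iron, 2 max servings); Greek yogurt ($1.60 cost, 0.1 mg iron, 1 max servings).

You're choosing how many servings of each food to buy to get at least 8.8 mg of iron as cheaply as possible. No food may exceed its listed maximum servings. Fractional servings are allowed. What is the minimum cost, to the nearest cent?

Cost per mg of iron: lentils $0.1970, chickpeas $0.2812, broccoli $0.5000, hummus $0.5000, Greek yogurt $16.0000.
Take 2 servings of lentils: +6.6 mg iron for $1.30 (total $1.30, still need 2.2 mg).
Take 0.6875 servings of chickpeas: +2.2 mg iron for $0.62 (total $1.92, still need 0.0 mg).
Greedy by cheapest-per-mg is optimal for a single linear constraint, so the minimum cost is $1.92.

$1.92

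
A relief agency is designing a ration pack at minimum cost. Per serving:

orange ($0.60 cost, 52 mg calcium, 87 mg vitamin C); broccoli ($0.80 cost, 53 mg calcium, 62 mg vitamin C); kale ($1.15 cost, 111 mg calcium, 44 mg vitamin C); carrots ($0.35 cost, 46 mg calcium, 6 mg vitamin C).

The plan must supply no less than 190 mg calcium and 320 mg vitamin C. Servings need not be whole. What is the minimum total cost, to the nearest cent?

An LP optimum is at a vertex; with two nutrient constraints at most two foods are used. Check each candidate.
orange only: max(190/52, 320/87) = 3.678 servings → $2.21.
broccoli only: max(190/53, 320/62) = 5.161 servings → $4.13.
kale only: max(190/111, 320/44) = 7.273 servings → $8.36.
carrots only: max(190/46, 320/6) = 53.33 servings → $18.67.
orange + broccoli with both targets exact would need a negative amount; discard.
orange + kale with both targets exact would need a negative amount; discard.
orange + carrots: intersection lies outside the first quadrant.
broccoli + kale with both targets exact would need a negative amount; discard.
broccoli + carrots: the both-tight solution has a negative serving — not a feasible corner.
kale + carrots: intersection lies outside the first quadrant.
The minimum over all feasible corners is $2.21.

$2.21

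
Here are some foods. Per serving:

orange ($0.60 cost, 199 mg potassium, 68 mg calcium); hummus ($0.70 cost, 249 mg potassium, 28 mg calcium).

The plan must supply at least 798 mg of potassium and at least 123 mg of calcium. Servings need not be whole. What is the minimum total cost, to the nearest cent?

orange only: max(798/199, 123/68) = 4.01 servings → $2.41.
hummus only: max(798/249, 123/28) = 4.393 servings → $3.08.
orange + hummus with both tight: 0.7291 servings and 2.622 servings → $2.27.
So the least-cost plan costs $2.27.

$2.27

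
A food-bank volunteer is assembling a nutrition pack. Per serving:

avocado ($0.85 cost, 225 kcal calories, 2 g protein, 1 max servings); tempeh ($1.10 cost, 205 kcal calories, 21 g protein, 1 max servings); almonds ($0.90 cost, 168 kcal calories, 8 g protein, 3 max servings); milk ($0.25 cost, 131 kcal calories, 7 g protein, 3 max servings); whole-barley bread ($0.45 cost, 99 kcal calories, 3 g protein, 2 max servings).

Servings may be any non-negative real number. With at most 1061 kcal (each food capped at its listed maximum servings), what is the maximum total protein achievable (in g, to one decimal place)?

Protein per kcal: tempeh 0.1024, milk 0.05344, almonds 0.04762, whole-barley bread 0.0303, avocado 0.008889.
Take 1 serving of tempeh: uses 205 kcal, +21.0 g protein (running total 21.0 g).
Take 3 servings of milk: uses 393 kcal, +21.0 g protein (running total 42.0 g).
Take 2.756 servings of almonds: uses 463 kcal, +22.0 g protein (running total 64.0 g).
Filling greedily by protein-per-kcal is optimal for one linear limit, giving 64.0 g.

64.0 g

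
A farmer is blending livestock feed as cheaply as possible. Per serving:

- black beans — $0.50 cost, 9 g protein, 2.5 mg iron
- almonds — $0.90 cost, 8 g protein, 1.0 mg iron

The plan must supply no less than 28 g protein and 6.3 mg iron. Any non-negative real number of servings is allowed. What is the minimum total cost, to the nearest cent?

Compare the cost at each extreme point of the feasible region.
black beans only: max(28/9, 6.3/2.5) = 3.111 servings → $1.56.
almonds only: max(28/8, 6.3/1.0) = 6.3 servings → $5.67.
black beans + almonds with both tight: 2.036 servings and 1.209 servings → $2.11.
The minimum over all feasible corners is $1.56.

$1.56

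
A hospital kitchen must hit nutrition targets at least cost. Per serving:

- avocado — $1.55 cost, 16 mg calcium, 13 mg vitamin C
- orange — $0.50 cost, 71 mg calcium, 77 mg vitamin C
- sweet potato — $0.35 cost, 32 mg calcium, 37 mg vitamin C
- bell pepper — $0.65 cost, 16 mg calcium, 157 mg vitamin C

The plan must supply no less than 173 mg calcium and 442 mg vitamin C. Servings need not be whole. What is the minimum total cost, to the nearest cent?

$2.20

A basic optimal solution has at most two foods positive. Try each food alone and each pair with both targets met exactly.
avocado only: max(173/16, 442/13) = 34 servings → $52.70.
orange only: max(173/71, 442/77) = 5.74 servings → $2.87.
sweet potato only: max(173/32, 442/37) = 11.95 servings → $4.18.
bell pepper only: max(173/16, 442/157) = 10.81 servings → $7.03.
avocado + orange: the both-tight solution has a negative serving — not a feasible corner.
avocado + sweet potato: intersection lies outside the first quadrant.
avocado + bell pepper with both tight: 8.719 servings and 2.093 servings → $14.88.
orange + sweet potato with both targets exact would need a negative amount; discard.
orange + bell pepper with both tight: 2.026 servings and 1.822 servings → $2.20.
sweet potato + bell pepper with both tight: 4.533 servings and 1.747 servings → $2.72.
Cheapest feasible corner: $2.20.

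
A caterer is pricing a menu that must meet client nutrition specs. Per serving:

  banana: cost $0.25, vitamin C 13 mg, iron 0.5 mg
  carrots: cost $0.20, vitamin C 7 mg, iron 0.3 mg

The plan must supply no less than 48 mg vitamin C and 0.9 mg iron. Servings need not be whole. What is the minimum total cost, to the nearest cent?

With two linear requirements the optimum uses one or two foods; enumerate the corners.
banana only: max(48/13, 0.9/0.5) = 3.692 servings → $0.92.
carrots only: max(48/7, 0.9/0.3) = 6.857 servings → $1.37.
banana + carrots: intersection lies outside the first quadrant.
The minimum over all feasible corners is $0.92.

$0.92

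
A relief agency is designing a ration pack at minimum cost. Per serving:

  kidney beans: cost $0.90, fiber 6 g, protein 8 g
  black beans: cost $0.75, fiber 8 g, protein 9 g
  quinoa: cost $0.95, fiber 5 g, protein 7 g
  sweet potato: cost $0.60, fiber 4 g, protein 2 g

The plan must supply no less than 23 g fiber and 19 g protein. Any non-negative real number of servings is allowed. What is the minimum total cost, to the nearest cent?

Check every corner: each single food scaled to meet both minima, and each pair solved so both constraints bind.
kidney beans only: max(23/6, 19/8) = 3.833 servings → $3.45.
black beans only: max(23/8, 19/9) = 2.875 servings → $2.16.
quinoa only: max(23/5, 19/7) = 4.6 servings → $4.37.
sweet potato only: max(23/4, 19/2) = 9.5 servings → $5.70.
kidney beans + black beans with both targets exact would need a negative amount; discard.
kidney beans + quinoa: the both-tight solution has a negative serving — not a feasible corner.
kidney beans + sweet potato with both tight: 1.5 servings and 3.5 servings → $3.45.
black beans + quinoa: the both-tight solution has a negative serving — not a feasible corner.
black beans + sweet potato with both tight: 1.5 servings and 2.75 servings → $2.77.
quinoa + sweet potato with both tight: 1.667 servings and 3.667 servings → $3.78.
So the least-cost plan costs $2.16.

$2.16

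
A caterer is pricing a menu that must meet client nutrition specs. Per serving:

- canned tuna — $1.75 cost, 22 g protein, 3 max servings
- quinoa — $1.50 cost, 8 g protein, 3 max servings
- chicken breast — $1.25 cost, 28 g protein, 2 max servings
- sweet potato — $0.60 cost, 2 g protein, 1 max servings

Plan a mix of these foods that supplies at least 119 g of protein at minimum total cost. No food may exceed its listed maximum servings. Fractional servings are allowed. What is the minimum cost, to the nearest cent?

Cost per g of protein: chicken breast $0.0446, canned tuna $0.0795, quinoa $0.1875, sweet potato $0.3000.
Take 2 servings of chicken breast: +56.0 g protein for $2.50 (total $2.50, still need 63.0 g).
Take 2.864 servings of canned tuna: +63.0 g protein for $5.01 (total $7.51, still need 0.0 g).
Filling from the cheapest source first is optimal under one linear minimum: $7.51.

$7.51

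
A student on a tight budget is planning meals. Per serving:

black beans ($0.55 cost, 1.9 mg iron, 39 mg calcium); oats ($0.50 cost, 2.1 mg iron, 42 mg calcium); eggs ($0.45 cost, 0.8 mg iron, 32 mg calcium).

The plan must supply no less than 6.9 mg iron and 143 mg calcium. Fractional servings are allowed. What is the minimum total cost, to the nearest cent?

$1.70

Two binding constraints pin down two serving amounts, so the optimal mix uses at most two foods. The candidates are each food alone (scaled to the tighter of iron/calcium) and each pair with both constraints tight.
black beans only: max(6.9/1.9, 143/39) = 3.667 servings → $2.02.
oats only: max(6.9/2.1, 143/42) = 3.405 servings → $1.70.
eggs only: max(6.9/0.8, 143/32) = 8.625 servings → $3.88.
black beans + oats: intersection lies outside the first quadrant.
black beans + eggs with both tight: 3.595 servings and 0.08784 servings → $2.02.
oats + eggs with both tight: 3.167 servings and 0.3125 servings → $1.72.
The minimum over all feasible corners is $1.70.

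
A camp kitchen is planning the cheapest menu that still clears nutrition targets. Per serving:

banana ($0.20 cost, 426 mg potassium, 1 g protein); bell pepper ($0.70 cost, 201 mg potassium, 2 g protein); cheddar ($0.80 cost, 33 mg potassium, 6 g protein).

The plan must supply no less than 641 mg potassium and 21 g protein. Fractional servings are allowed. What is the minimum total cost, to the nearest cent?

$2.88

An LP optimum is at a vertex; with two nutrient constraints at most two foods are used. Check each candidate.
banana only: max(641/426, 21/1) = 21 servings → $4.20.
bell pepper only: max(641/201, 21/2) = 10.5 servings → $7.35.
cheddar only: max(641/33, 21/6) = 19.42 servings → $15.54.
banana + bell pepper with both targets exact would need a negative amount; discard.
banana + cheddar with both tight: 1.25 servings and 3.292 servings → $2.88.
bell pepper + cheddar with both tight: 2.766 servings and 2.578 servings → $4.00.
Cheapest feasible corner: $2.88.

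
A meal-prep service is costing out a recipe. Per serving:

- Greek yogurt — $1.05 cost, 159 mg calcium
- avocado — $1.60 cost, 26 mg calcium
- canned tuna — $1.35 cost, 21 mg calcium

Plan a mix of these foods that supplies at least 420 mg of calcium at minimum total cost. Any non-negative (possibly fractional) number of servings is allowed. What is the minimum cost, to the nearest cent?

Cost per mg of calcium: Greek yogurt $0.0066, avocado $0.0615, canned tuna $0.0643.
With no serving limits, use only Greek yogurt: 420 mg / 159 mg = 2.642 servings × $1.05 = $2.77.

$2.77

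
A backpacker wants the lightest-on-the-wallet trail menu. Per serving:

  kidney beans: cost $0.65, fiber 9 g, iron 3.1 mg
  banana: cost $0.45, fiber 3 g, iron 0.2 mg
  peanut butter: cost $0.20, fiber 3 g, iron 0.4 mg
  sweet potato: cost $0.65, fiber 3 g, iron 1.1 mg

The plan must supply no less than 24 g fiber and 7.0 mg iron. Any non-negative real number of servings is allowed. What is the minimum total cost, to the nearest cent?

Minimising a linear cost over {fiber ≥ 24, iron ≥ 7.0, servings ≥ 0} — the optimum is at a vertex, using one or two foods.
kidney beans only: max(24/9, 7.0/3.1) = 2.667 servings → $1.73.
banana only: max(24/3, 7.0/0.2) = 35 servings → $15.75.
peanut butter only: max(24/3, 7.0/0.4) = 17.5 servings → $3.50.
sweet potato only: max(24/3, 7.0/1.1) = 8 servings → $5.20.
kidney beans + banana with both tight: 2.16 servings and 1.52 servings → $2.09.
kidney beans + peanut butter with both tight: 2 servings and 2 servings → $1.70.
kidney beans + sweet potato: the both-tight solution has a negative serving — not a feasible corner.
banana + peanut butter: intersection lies outside the first quadrant.
banana + sweet potato with both tight: 2 servings and 6 servings → $4.80.
peanut butter + sweet potato with both tight: 2.571 servings and 5.429 servings → $4.04.
So the least-cost plan costs $1.70.

$1.70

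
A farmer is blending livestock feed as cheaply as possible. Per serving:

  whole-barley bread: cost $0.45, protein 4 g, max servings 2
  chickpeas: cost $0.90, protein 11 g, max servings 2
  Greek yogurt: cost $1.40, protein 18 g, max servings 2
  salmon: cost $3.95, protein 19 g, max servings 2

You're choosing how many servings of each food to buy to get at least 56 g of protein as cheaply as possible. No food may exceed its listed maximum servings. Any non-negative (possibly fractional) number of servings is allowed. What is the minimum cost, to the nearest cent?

Cost per g of protein: Greek yogurt $0.0778, chickpeas $0.0818, whole-barley bread $0.1125, salmon $0.2079.
Take 2 servings of Greek yogurt: +36.0 g protein for $2.80 (total $2.80, still need 20.0 g).
Take 1.818 servings of chickpeas: +20.0 g protein for $1.64 (total $4.44, still need 0.0 g).
Filling from the cheapest source first is optimal under one linear minimum: $4.44.

$4.44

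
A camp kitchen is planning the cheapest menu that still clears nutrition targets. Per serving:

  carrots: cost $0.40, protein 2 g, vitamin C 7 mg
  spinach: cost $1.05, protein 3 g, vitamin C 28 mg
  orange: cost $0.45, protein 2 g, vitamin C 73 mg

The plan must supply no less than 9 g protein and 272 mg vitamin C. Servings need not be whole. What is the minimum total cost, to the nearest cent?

An LP optimum is at a vertex; with two nutrient constraints at most two foods are used. Check each candidate.
carrots only: max(9/2, 272/7) = 38.86 servings → $15.54.
spinach only: max(9/3, 272/28) = 9.714 servings → $10.20.
orange only: max(9/2, 272/73) = 4.5 servings → $2.02.
carrots + spinach: the both-tight solution has a negative serving — not a feasible corner.
carrots + orange with both tight: 0.8561 servings and 3.644 servings → $1.98.
spinach + orange with both tight: 0.6933 servings and 3.46 servings → $2.28.
Cheapest feasible corner: $1.98.

$1.98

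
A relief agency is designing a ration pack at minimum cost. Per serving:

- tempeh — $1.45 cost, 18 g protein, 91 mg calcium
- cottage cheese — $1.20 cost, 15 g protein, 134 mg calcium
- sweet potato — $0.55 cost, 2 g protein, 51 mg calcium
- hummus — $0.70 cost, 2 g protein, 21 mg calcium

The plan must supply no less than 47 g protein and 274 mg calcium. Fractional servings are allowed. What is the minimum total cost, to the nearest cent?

With two linear requirements the optimum uses one or two foods; enumerate the corners.
tempeh only: max(47/18, 274/91) = 3.011 servings → $4.37.
cottage cheese only: max(47/15, 274/134) = 3.133 servings → $3.76.
sweet potato only: max(47/2, 274/51) = 23.5 servings → $12.93.
hummus only: max(47/2, 274/21) = 23.5 servings → $16.45.
tempeh + cottage cheese with both tight: 2.09 servings and 0.6256 servings → $3.78.
tempeh + sweet potato with both tight: 2.512 servings and 0.8899 servings → $4.13.
tempeh + hummus with both tight: 2.24 servings and 3.342 servings → $5.59.
cottage cheese + sweet potato: intersection lies outside the first quadrant.
cottage cheese + hummus with both targets exact would need a negative amount; discard.
sweet potato + hummus: the both-tight solution has a negative serving — not a feasible corner.
Cheapest feasible corner: $3.76.

$3.76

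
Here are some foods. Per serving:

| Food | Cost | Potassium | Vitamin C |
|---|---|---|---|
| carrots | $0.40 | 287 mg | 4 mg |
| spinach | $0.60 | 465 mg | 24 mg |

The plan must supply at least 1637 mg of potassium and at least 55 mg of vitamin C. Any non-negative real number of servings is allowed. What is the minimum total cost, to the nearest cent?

carrots only: max(1637/287, 55/4) = 13.75 servings → $5.50.
spinach only: max(1637/465, 55/24) = 3.52 servings → $2.11.
carrots + spinach with both tight: 2.727 servings and 1.837 servings → $2.19.
The minimum over all feasible corners is $2.11.

$2.11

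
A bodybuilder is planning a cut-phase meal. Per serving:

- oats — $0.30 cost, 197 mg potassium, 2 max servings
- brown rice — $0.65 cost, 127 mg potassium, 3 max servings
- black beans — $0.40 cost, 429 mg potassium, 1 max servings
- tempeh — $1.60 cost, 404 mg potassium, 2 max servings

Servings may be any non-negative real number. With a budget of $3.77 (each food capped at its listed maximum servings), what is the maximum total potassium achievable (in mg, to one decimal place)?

Potassium per dollar: black beans 1072, oats 656.7, tempeh 252.5, brown rice 195.4.
Take 1 serving of black beans: spends $0.40, +429.0 mg potassium (running total 429.0 mg).
Take 2 servings of oats: spends $0.60, +394.0 mg potassium (running total 823.0 mg).
Take 1.731 servings of tempeh: spends $2.77, +699.4 mg potassium (running total 1522.4 mg).
Greedy by best ratio exhausts the cost allowance optimally: 1522.4 mg.

1522.4 mg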